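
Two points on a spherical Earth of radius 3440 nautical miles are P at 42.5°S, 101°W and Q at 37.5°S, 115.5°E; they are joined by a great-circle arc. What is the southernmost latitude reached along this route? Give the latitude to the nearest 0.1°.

≈ 69.6°S

The great circle lies in the plane with unit normal n̂ = (p₁ × p₂)/|p₁ × p₂|.
Here n̂_z ≈ -0.349; the vertex latitude is φ_max = arccos|n̂_z| ≈ 69.6°.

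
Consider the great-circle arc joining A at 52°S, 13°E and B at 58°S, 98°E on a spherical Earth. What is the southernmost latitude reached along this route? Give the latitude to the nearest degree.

The great circle lies in the plane with unit normal n̂ = (p₁ × p₂)/|p₁ × p₂|.
Here n̂_z ≈ +0.453; the vertex latitude is φ_max = arccos|n̂_z| ≈ 63.1°.
Check via Clairaut: cos φ_max = |cos φ₁| · sin C = cos(52.0°)·sin(132.6°) ≈ 0.453, again giving ≈ 63.1°.

≈ 63°S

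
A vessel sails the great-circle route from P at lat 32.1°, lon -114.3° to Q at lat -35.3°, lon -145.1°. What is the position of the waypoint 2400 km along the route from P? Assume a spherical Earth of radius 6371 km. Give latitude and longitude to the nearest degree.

≈ lat 12°, lon -124°

The haversine formula gives a central angle δ ≈ 1.280 rad (73.3°) between the endpoints. The total great-circle distance is δ·R ≈ 1.280 × 6371 ≈ 8154 km, so the target fraction is f = 2400/8154 ≈ 0.294.
Interpolate at f ≈ 0.294 with slerp weights a = sin((1−f)δ)/sin δ ≈ 0.820, b = sin(fδ)/sin δ ≈ 0.384.
p = a·p₁ + b·p₂ ≈ (-0.543, -0.812, 0.214); φ = arcsin(p_z) ≈ 12.34°, λ = atan2(p_y, p_x) ≈ -123.75°.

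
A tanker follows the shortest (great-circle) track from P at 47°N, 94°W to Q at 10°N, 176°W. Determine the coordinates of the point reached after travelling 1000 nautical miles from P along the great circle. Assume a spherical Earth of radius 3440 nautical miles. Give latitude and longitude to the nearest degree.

≈ 45°N, 118°W

Convert each endpoint to a unit vector on the sphere (x = cos φ cos λ, y = cos φ sin λ, z = sin φ).
The central angle between the endpoints is δ = arccos(p₁·p₂) ≈ 1.348 rad (77.3°). The total great-circle distance is δ·R ≈ 1.348 × 3440 ≈ 4639 nmi, so the target fraction is f = 1000/4639 ≈ 0.216.
Interpolate at f ≈ 0.216 with slerp weights a = sin((1−f)δ)/sin δ ≈ 0.893, b = sin(fδ)/sin δ ≈ 0.294.
p = a·p₁ + b·p₂ ≈ (-0.331, -0.628, 0.704); φ = arcsin(p_z) ≈ 44.77°, λ = atan2(p_y, p_x) ≈ -117.81°.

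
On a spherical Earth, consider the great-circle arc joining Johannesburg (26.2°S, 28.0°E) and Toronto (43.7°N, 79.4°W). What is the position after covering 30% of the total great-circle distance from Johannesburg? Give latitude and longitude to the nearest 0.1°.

Convert each endpoint to a unit vector on the sphere (x = cos φ cos λ, y = cos φ sin λ, z = sin φ).
The central angle between the endpoints is δ = arccos(p₁·p₂) ≈ 2.093 rad (119.9°).
Interpolate at f = 0.30 with slerp weights a = sin((1−f)δ)/sin δ ≈ 1.148, b = sin(fδ)/sin δ ≈ 0.678.
p = a·p₁ + b·p₂ ≈ (0.999, 0.002, -0.038); φ = arcsin(p_z) ≈ -2.19°, λ = atan2(p_y, p_x) ≈ 0.09°.

≈ 2.2°S, 0.1°E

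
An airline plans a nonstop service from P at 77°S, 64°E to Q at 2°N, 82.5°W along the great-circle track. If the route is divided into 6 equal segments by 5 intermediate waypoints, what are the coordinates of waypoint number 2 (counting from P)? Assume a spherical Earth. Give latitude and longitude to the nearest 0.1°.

≈ 65.5°S, 65.9°W

Write both endpoints as unit vectors p₁, p₂ with components (cos φ cos λ, cos φ sin λ, sin φ).
The central angle between the endpoints is δ = arccos(p₁·p₂) ≈ 1.794 rad (102.8°).
Interpolate at f = 2/6 with slerp weights a = sin((1−f)δ)/sin δ ≈ 0.954, b = sin(fδ)/sin δ ≈ 0.577.
p = a·p₁ + b·p₂ ≈ (0.169, -0.379, -0.910); φ = arcsin(p_z) ≈ -65.46°, λ = atan2(p_y, p_x) ≈ -65.92°.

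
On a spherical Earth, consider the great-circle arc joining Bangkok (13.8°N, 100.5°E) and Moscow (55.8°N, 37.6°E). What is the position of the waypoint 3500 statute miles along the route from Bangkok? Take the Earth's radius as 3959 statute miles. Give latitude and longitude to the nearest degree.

≈ (51°N, 57°E)

Write both endpoints as unit vectors p₁, p₂ with components (cos φ cos λ, cos φ sin λ, sin φ).
The central angle between the endpoints is δ = arccos(p₁·p₂) ≈ 1.109 rad (63.5°). The total great-circle distance is δ·R ≈ 1.109 × 3959 ≈ 4389 mi, so the target fraction is f = 3500/4389 ≈ 0.797.
Interpolate at f ≈ 0.797 with slerp weights a = sin((1−f)δ)/sin δ ≈ 0.249, b = sin(fδ)/sin δ ≈ 0.864.
p = a·p₁ + b·p₂ ≈ (0.341, 0.534, 0.774); φ = arcsin(p_z) ≈ 50.71°, λ = atan2(p_y, p_x) ≈ 57.45°.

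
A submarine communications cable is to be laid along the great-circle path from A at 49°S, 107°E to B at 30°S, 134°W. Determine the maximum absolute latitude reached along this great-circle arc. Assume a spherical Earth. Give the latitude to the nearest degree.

≈ 60°S

The great circle lies in the plane with unit normal n̂ = (p₁ × p₂)/|p₁ × p₂|.
Here n̂_z ≈ +0.500; the vertex latitude is φ_max = arccos|n̂_z| ≈ 60.0°.
Check via Clairaut: cos φ_max = |cos φ₁| · sin C = cos(49.0°)·sin(130.4°) ≈ 0.500, again giving ≈ 60.0°.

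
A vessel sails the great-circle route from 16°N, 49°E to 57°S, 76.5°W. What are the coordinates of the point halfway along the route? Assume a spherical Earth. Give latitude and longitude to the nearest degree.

≈ 36°S, 14°E

Write both endpoints as unit vectors p₁, p₂ with components (cos φ cos λ, cos φ sin λ, sin φ).
The central angle between the endpoints is δ = arccos(p₁·p₂) ≈ 2.136 rad (122.4°).
Interpolate at f = 1/2 with slerp weights a = sin((1−f)δ)/sin δ ≈ 1.037, b = sin(fδ)/sin δ ≈ 1.037.
p = a·p₁ + b·p₂ ≈ (0.786, 0.203, -0.584); φ = arcsin(p_z) ≈ -35.73°, λ = atan2(p_y, p_x) ≈ 14.49°.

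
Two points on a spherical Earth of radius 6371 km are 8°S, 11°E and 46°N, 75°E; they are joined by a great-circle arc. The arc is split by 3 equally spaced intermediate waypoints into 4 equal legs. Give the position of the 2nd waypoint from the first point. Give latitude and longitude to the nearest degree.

≈ 22°N, 37°E

The haversine formula gives a central angle δ ≈ 1.368 rad (78.4°) between the endpoints.
Interpolate at f = 2/4 with slerp weights a = sin((1−f)δ)/sin δ ≈ 0.645, b = sin(fδ)/sin δ ≈ 0.645.
p = a·p₁ + b·p₂ ≈ (0.743, 0.555, 0.374); φ = arcsin(p_z) ≈ 21.98°, λ = atan2(p_y, p_x) ≈ 36.74°.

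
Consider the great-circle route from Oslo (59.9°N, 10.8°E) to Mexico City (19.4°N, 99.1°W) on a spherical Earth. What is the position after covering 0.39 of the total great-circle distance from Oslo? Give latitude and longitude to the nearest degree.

From cos δ = sin φ₁ sin φ₂ + cos φ₁ cos φ₂ cos Δλ, the central angle is δ ≈ 1.444 rad (82.7°).
Interpolate at f = 0.39 with slerp weights a = sin((1−f)δ)/sin δ ≈ 0.778, b = sin(fδ)/sin δ ≈ 0.538.
p = a·p₁ + b·p₂ ≈ (0.303, -0.428, 0.851); φ = arcsin(p_z) ≈ 58.37°, λ = atan2(p_y, p_x) ≈ -54.74°.

≈ 58°N, 55°W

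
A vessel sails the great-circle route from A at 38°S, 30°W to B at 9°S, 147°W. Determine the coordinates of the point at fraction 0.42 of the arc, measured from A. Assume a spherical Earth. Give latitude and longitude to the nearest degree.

The haversine formula gives a central angle δ ≈ 1.831 rad (104.9°) between the endpoints.
Interpolate at f = 0.42 with slerp weights a = sin((1−f)δ)/sin δ ≈ 0.904, b = sin(fδ)/sin δ ≈ 0.720.
p = a·p₁ + b·p₂ ≈ (0.021, -0.743, -0.669); φ = arcsin(p_z) ≈ -41.98°, λ = atan2(p_y, p_x) ≈ -88.41°.

≈ 42°S, 88°W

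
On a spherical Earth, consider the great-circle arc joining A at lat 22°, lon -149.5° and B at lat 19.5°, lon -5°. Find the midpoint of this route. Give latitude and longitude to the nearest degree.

≈ lat 51°, lon -76°

Convert each endpoint to a unit vector on the sphere (x = cos φ cos λ, y = cos φ sin λ, z = sin φ).
The central angle between the endpoints is δ = arccos(p₁·p₂) ≈ 2.198 rad (125.9°).
Interpolate at f = 1/2 with slerp weights a = sin((1−f)δ)/sin δ ≈ 1.100, b = sin(fδ)/sin δ ≈ 1.100.
p = a·p₁ + b·p₂ ≈ (0.154, -0.608, 0.779); φ = arcsin(p_z) ≈ 51.17°, λ = atan2(p_y, p_x) ≈ -75.77°.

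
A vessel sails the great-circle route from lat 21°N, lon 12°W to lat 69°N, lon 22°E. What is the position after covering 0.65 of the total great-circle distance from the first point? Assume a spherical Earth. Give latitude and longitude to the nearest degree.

≈ lat 53°N, lon 2°E

From cos δ = sin φ₁ sin φ₂ + cos φ₁ cos φ₂ cos Δλ, the central angle is δ ≈ 0.912 rad (52.3°).
Interpolate at f = 0.65 with slerp weights a = sin((1−f)δ)/sin δ ≈ 0.397, b = sin(fδ)/sin δ ≈ 0.707.
p = a·p₁ + b·p₂ ≈ (0.597, 0.018, 0.802); φ = arcsin(p_z) ≈ 53.31°, λ = atan2(p_y, p_x) ≈ 1.71°.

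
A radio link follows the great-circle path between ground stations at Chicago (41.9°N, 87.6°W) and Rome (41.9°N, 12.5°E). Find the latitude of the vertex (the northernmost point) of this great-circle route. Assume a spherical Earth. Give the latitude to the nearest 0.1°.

The great circle lies in the plane with unit normal n̂ = (p₁ × p₂)/|p₁ × p₂|.
Here n̂_z ≈ +0.582; the vertex latitude is φ_max = arccos|n̂_z| ≈ 54.4°.

≈ 54.4°N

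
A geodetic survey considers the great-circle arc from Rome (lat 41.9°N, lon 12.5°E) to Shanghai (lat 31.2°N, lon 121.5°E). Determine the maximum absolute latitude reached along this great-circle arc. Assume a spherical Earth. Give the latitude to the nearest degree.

The great circle lies in the plane with unit normal n̂ = (p₁ × p₂)/|p₁ × p₂|.
Here n̂_z ≈ +0.608; the vertex latitude is φ_max = arccos|n̂_z| ≈ 52.6°.
Check via Clairaut: cos φ_max = |cos φ₁| · sin C = cos(41.9°)·sin(54.8°) ≈ 0.608, again giving ≈ 52.6°.

≈ 53°N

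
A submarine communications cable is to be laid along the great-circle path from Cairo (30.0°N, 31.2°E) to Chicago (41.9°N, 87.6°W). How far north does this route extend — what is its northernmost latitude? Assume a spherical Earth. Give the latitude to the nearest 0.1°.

≈ 55.6°N

The great circle lies in the plane with unit normal n̂ = (p₁ × p₂)/|p₁ × p₂|.
Here n̂_z ≈ -0.565; the vertex latitude is φ_max = arccos|n̂_z| ≈ 55.6°.
Check via Clairaut: cos φ_max = |cos φ₁| · sin C = cos(30.0°)·sin(40.7°) ≈ 0.565, again giving ≈ 55.6°.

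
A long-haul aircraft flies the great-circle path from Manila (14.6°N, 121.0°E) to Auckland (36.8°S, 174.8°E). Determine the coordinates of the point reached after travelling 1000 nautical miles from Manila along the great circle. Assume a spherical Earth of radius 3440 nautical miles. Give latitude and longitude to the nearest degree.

≈ (2°N, 132°E)

Write both endpoints as unit vectors p₁, p₂ with components (cos φ cos λ, cos φ sin λ, sin φ).
The central angle between the endpoints is δ = arccos(p₁·p₂) ≈ 1.259 rad (72.1°). The total great-circle distance is δ·R ≈ 1.259 × 3440 ≈ 4331 nmi, so the target fraction is f = 1000/4331 ≈ 0.231.
Interpolate at f ≈ 0.231 with slerp weights a = sin((1−f)δ)/sin δ ≈ 0.866, b = sin(fδ)/sin δ ≈ 0.301.
p = a·p₁ + b·p₂ ≈ (-0.672, 0.740, 0.038); φ = arcsin(p_z) ≈ 2.17°, λ = atan2(p_y, p_x) ≈ 132.23°.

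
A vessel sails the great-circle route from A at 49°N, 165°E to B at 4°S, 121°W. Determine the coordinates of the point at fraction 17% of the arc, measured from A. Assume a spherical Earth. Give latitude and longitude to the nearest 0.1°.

≈ 43.7°N, 176.0°W

Convert each endpoint to a unit vector on the sphere (x = cos φ cos λ, y = cos φ sin λ, z = sin φ).
The central angle between the endpoints is δ = arccos(p₁·p₂) ≈ 1.443 rad (82.7°).
Interpolate at f = 0.17 with slerp weights a = sin((1−f)δ)/sin δ ≈ 0.939, b = sin(fδ)/sin δ ≈ 0.245.
p = a·p₁ + b·p₂ ≈ (-0.721, -0.050, 0.691); φ = arcsin(p_z) ≈ 43.74°, λ = atan2(p_y, p_x) ≈ -176.04°.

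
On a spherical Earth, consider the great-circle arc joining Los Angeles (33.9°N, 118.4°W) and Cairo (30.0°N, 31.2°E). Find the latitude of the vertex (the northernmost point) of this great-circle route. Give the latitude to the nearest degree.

≈ 67°N

The great circle lies in the plane with unit normal n̂ = (p₁ × p₂)/|p₁ × p₂|.
Here n̂_z ≈ +0.387; the vertex latitude is φ_max = arccos|n̂_z| ≈ 67.2°.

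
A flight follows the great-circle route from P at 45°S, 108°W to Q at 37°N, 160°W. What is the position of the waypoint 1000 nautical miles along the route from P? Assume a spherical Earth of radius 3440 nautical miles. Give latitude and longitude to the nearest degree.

≈ 31°S, 120°W

The haversine formula gives a central angle δ ≈ 1.649 rad (94.5°) between the endpoints. The total great-circle distance is δ·R ≈ 1.649 × 3440 ≈ 5672 nmi, so the target fraction is f = 1000/5672 ≈ 0.176.
Interpolate at f ≈ 0.176 with slerp weights a = sin((1−f)δ)/sin δ ≈ 0.980, b = sin(fδ)/sin δ ≈ 0.287.
p = a·p₁ + b·p₂ ≈ (-0.430, -0.738, -0.520); φ = arcsin(p_z) ≈ -31.35°, λ = atan2(p_y, p_x) ≈ -120.23°.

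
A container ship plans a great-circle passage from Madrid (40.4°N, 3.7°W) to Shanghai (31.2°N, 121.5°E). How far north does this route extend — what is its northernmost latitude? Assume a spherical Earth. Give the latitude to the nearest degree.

≈ 58°N

The great circle lies in the plane with unit normal n̂ = (p₁ × p₂)/|p₁ × p₂|.
Here n̂_z ≈ +0.533; the vertex latitude is φ_max = arccos|n̂_z| ≈ 57.8°.
Check via Clairaut: cos φ_max = |cos φ₁| · sin C = cos(40.4°)·sin(44.4°) ≈ 0.533, again giving ≈ 57.8°.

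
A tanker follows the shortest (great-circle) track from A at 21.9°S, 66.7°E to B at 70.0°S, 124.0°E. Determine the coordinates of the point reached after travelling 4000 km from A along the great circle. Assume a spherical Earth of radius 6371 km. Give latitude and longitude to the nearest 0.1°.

≈ 54.6°S, 86.7°E

Write both endpoints as unit vectors p₁, p₂ with components (cos φ cos λ, cos φ sin λ, sin φ).
The central angle between the endpoints is δ = arccos(p₁·p₂) ≈ 1.022 rad (58.5°). The total great-circle distance is δ·R ≈ 1.022 × 6371 ≈ 6509 km, so the target fraction is f = 4000/6509 ≈ 0.615.
Interpolate at f ≈ 0.615 with slerp weights a = sin((1−f)δ)/sin δ ≈ 0.450, b = sin(fδ)/sin δ ≈ 0.689.
p = a·p₁ + b·p₂ ≈ (0.033, 0.579, -0.815); φ = arcsin(p_z) ≈ -54.58°, λ = atan2(p_y, p_x) ≈ 86.70°.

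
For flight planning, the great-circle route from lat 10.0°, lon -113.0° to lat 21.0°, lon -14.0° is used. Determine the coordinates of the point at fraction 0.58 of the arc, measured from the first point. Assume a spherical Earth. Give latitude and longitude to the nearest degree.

The haversine formula gives a central angle δ ≈ 1.652 rad (94.7°) between the endpoints.
Interpolate at f = 0.58 with slerp weights a = sin((1−f)δ)/sin δ ≈ 0.642, b = sin(fδ)/sin δ ≈ 0.821.
p = a·p₁ + b·p₂ ≈ (0.497, -0.767, 0.406); φ = arcsin(p_z) ≈ 23.93°, λ = atan2(p_y, p_x) ≈ -57.08°.

≈ lat 24°, lon -57°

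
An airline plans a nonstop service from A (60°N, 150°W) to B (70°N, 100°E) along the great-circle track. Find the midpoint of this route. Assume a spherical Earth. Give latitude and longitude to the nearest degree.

≈ (75°N, 170°E)

Write both endpoints as unit vectors p₁, p₂ with components (cos φ cos λ, cos φ sin λ, sin φ).
The central angle between the endpoints is δ = arccos(p₁·p₂) ≈ 0.715 rad (40.9°).
Interpolate at f = 1/2 with slerp weights a = sin((1−f)δ)/sin δ ≈ 0.534, b = sin(fδ)/sin δ ≈ 0.534.
p = a·p₁ + b·p₂ ≈ (-0.263, 0.046, 0.964); φ = arcsin(p_z) ≈ 74.52°, λ = atan2(p_y, p_x) ≈ 170.00°.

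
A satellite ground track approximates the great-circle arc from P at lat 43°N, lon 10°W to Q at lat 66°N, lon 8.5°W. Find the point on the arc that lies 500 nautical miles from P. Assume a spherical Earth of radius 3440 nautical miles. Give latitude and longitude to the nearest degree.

From cos δ = sin φ₁ sin φ₂ + cos φ₁ cos φ₂ cos Δλ, the central angle is δ ≈ 0.402 rad (23.0°). The total great-circle distance is δ·R ≈ 0.402 × 3440 ≈ 1382 nmi, so the target fraction is f = 500/1382 ≈ 0.362.
Interpolate at f ≈ 0.362 with slerp weights a = sin((1−f)δ)/sin δ ≈ 0.648, b = sin(fδ)/sin δ ≈ 0.370.
p = a·p₁ + b·p₂ ≈ (0.616, -0.105, 0.781); φ = arcsin(p_z) ≈ 51.32°, λ = atan2(p_y, p_x) ≈ -9.64°.

≈ lat 51°N, lon 10°W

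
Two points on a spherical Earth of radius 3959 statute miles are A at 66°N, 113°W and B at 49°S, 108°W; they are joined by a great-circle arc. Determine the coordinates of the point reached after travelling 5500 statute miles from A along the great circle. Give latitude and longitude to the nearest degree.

≈ 14°S, 109°W

Convert each endpoint to a unit vector on the sphere (x = cos φ cos λ, y = cos φ sin λ, z = sin φ).
The central angle between the endpoints is δ = arccos(p₁·p₂) ≈ 2.008 rad (115.1°). The total great-circle distance is δ·R ≈ 2.008 × 3959 ≈ 7951 mi, so the target fraction is f = 5500/7951 ≈ 0.692.
Interpolate at f ≈ 0.692 with slerp weights a = sin((1−f)δ)/sin δ ≈ 0.641, b = sin(fδ)/sin δ ≈ 1.086.
p = a·p₁ + b·p₂ ≈ (-0.322, -0.917, -0.234); φ = arcsin(p_z) ≈ -13.55°, λ = atan2(p_y, p_x) ≈ -109.34°.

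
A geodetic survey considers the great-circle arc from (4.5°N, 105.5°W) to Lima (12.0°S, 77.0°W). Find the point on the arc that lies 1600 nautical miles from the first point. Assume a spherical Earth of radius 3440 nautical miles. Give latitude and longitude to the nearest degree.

The haversine formula gives a central angle δ ≈ 0.572 rad (32.8°) between the endpoints. The total great-circle distance is δ·R ≈ 0.572 × 3440 ≈ 1969 nmi, so the target fraction is f = 1600/1969 ≈ 0.813.
Interpolate at f ≈ 0.813 with slerp weights a = sin((1−f)δ)/sin δ ≈ 0.198, b = sin(fδ)/sin δ ≈ 0.828.
p = a·p₁ + b·p₂ ≈ (0.130, -0.979, -0.157); φ = arcsin(p_z) ≈ -9.01°, λ = atan2(p_y, p_x) ≈ -82.46°.

≈ (9°S, 82°W)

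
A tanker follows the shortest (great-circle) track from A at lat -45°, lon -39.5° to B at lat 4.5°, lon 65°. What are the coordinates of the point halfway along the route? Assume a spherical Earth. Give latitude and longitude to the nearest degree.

Convert each endpoint to a unit vector on the sphere (x = cos φ cos λ, y = cos φ sin λ, z = sin φ).
The central angle between the endpoints is δ = arccos(p₁·p₂) ≈ 1.805 rad (103.4°).
Interpolate at f = 1/2 with slerp weights a = sin((1−f)δ)/sin δ ≈ 0.807, b = sin(fδ)/sin δ ≈ 0.807.
p = a·p₁ + b·p₂ ≈ (0.780, 0.366, -0.507); φ = arcsin(p_z) ≈ -30.48°, λ = atan2(p_y, p_x) ≈ 25.14°.

≈ lat -30°, lon 25°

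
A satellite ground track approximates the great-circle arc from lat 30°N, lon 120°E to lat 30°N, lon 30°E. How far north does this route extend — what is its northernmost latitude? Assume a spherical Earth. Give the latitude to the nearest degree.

≈ 39°N

The great circle lies in the plane with unit normal n̂ = (p₁ × p₂)/|p₁ × p₂|.
Here n̂_z ≈ -0.775; the vertex latitude is φ_max = arccos|n̂_z| ≈ 39.2°.
Check via Clairaut: cos φ_max = |cos φ₁| · sin C = cos(30.0°)·sin(63.4°) ≈ 0.775, again giving ≈ 39.2°.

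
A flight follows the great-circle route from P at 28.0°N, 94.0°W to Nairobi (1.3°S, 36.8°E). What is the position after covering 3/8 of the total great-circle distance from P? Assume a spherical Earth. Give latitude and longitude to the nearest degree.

The haversine formula gives a central angle δ ≈ 2.199 rad (126.0°) between the endpoints.
Interpolate at f = 3/8 with slerp weights a = sin((1−f)δ)/sin δ ≈ 1.212, b = sin(fδ)/sin δ ≈ 0.907.
p = a·p₁ + b·p₂ ≈ (0.652, -0.524, 0.548); φ = arcsin(p_z) ≈ 33.25°, λ = atan2(p_y, p_x) ≈ -38.81°.

≈ 33°N, 39°W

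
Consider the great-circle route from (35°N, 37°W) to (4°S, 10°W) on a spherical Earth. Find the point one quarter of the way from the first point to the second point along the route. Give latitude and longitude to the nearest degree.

≈ (26°N, 29°W)

Write both endpoints as unit vectors p₁, p₂ with components (cos φ cos λ, cos φ sin λ, sin φ).
The central angle between the endpoints is δ = arccos(p₁·p₂) ≈ 0.812 rad (46.5°).
Interpolate at f = 1/4 with slerp weights a = sin((1−f)δ)/sin δ ≈ 0.788, b = sin(fδ)/sin δ ≈ 0.278.
p = a·p₁ + b·p₂ ≈ (0.789, -0.437, 0.433); φ = arcsin(p_z) ≈ 25.64°, λ = atan2(p_y, p_x) ≈ -28.98°.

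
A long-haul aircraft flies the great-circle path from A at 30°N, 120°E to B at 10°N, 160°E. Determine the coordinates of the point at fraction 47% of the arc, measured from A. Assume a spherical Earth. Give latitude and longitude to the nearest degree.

The haversine formula gives a central angle δ ≈ 0.737 rad (42.3°) between the endpoints.
Interpolate at f = 0.47 with slerp weights a = sin((1−f)δ)/sin δ ≈ 0.567, b = sin(fδ)/sin δ ≈ 0.505.
p = a·p₁ + b·p₂ ≈ (-0.713, 0.595, 0.371); φ = arcsin(p_z) ≈ 21.78°, λ = atan2(p_y, p_x) ≈ 140.14°.

≈ 22°N, 140°E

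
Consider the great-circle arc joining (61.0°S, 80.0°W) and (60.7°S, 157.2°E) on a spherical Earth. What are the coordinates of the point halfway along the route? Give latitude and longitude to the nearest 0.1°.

Convert each endpoint to a unit vector on the sphere (x = cos φ cos λ, y = cos φ sin λ, z = sin φ).
The central angle between the endpoints is δ = arccos(p₁·p₂) ≈ 0.884 rad (50.6°).
Interpolate at f = 1/2 with slerp weights a = sin((1−f)δ)/sin δ ≈ 0.553, b = sin(fδ)/sin δ ≈ 0.553.
p = a·p₁ + b·p₂ ≈ (-0.203, -0.159, -0.966); φ = arcsin(p_z) ≈ -75.05°, λ = atan2(p_y, p_x) ≈ -141.89°.

≈ (75.1°S, 141.9°W)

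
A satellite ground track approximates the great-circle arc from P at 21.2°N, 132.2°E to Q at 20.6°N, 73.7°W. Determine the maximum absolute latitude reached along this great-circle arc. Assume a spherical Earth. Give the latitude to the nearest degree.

The great circle lies in the plane with unit normal n̂ = (p₁ × p₂)/|p₁ × p₂|.
Here n̂_z ≈ +0.506; the vertex latitude is φ_max = arccos|n̂_z| ≈ 59.6°.
Check via Clairaut: cos φ_max = |cos φ₁| · sin C = cos(21.2°)·sin(32.9°) ≈ 0.506, again giving ≈ 59.6°.

≈ 60°N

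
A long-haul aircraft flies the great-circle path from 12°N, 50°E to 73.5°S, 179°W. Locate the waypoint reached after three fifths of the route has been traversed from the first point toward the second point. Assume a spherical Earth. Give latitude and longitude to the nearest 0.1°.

From cos δ = sin φ₁ sin φ₂ + cos φ₁ cos φ₂ cos Δλ, the central angle is δ ≈ 1.962 rad (112.4°).
Interpolate at f = 3/5 with slerp weights a = sin((1−f)δ)/sin δ ≈ 0.765, b = sin(fδ)/sin δ ≈ 0.999.
p = a·p₁ + b·p₂ ≈ (0.197, 0.568, -0.799); φ = arcsin(p_z) ≈ -53.04°, λ = atan2(p_y, p_x) ≈ 70.87°.

≈ 53.0°S, 70.9°E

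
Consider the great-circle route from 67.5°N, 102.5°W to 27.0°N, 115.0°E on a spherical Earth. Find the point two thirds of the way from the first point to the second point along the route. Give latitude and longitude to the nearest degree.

≈ 53°N, 125°E

From cos δ = sin φ₁ sin φ₂ + cos φ₁ cos φ₂ cos Δλ, the central angle is δ ≈ 1.421 rad (81.4°).
Interpolate at f = 2/3 with slerp weights a = sin((1−f)δ)/sin δ ≈ 0.461, b = sin(fδ)/sin δ ≈ 0.821.
p = a·p₁ + b·p₂ ≈ (-0.347, 0.491, 0.799); φ = arcsin(p_z) ≈ 53.04°, λ = atan2(p_y, p_x) ≈ 125.30°.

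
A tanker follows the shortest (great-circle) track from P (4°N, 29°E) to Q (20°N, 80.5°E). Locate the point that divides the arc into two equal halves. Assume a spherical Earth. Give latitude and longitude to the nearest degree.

≈ (13°N, 54°E)

Write both endpoints as unit vectors p₁, p₂ with components (cos φ cos λ, cos φ sin λ, sin φ).
The central angle between the endpoints is δ = arccos(p₁·p₂) ≈ 0.918 rad (52.6°).
Interpolate at f = 1/2 with slerp weights a = sin((1−f)δ)/sin δ ≈ 0.558, b = sin(fδ)/sin δ ≈ 0.558.
p = a·p₁ + b·p₂ ≈ (0.573, 0.787, 0.230); φ = arcsin(p_z) ≈ 13.28°, λ = atan2(p_y, p_x) ≈ 53.92°.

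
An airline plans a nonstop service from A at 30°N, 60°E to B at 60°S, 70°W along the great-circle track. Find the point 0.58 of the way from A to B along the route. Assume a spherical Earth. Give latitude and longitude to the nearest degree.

≈ 38°S, 18°E

The haversine formula gives a central angle δ ≈ 2.362 rad (135.3°) between the endpoints.
Interpolate at f = 0.58 with slerp weights a = sin((1−f)δ)/sin δ ≈ 1.191, b = sin(fδ)/sin δ ≈ 1.394.
p = a·p₁ + b·p₂ ≈ (0.754, 0.238, -0.612); φ = arcsin(p_z) ≈ -37.72°, λ = atan2(p_y, p_x) ≈ 17.53°.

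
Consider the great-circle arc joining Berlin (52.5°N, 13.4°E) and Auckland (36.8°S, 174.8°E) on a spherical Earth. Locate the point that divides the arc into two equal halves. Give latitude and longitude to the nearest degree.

≈ (33°N, 134°E)

From cos δ = sin φ₁ sin φ₂ + cos φ₁ cos φ₂ cos Δλ, the central angle is δ ≈ 2.785 rad (159.6°).
Interpolate at f = 1/2 with slerp weights a = sin((1−f)δ)/sin δ ≈ 2.822, b = sin(fδ)/sin δ ≈ 2.822.
p = a·p₁ + b·p₂ ≈ (-0.579, 0.603, 0.548); φ = arcsin(p_z) ≈ 33.26°, λ = atan2(p_y, p_x) ≈ 133.85°.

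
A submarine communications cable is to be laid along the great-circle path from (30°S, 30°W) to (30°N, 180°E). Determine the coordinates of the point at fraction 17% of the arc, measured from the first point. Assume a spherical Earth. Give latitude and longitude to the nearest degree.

≈ (23°S, 58°W)

Write both endpoints as unit vectors p₁, p₂ with components (cos φ cos λ, cos φ sin λ, sin φ).
The central angle between the endpoints is δ = arccos(p₁·p₂) ≈ 2.689 rad (154.1°).
Interpolate at f = 0.17 with slerp weights a = sin((1−f)δ)/sin δ ≈ 1.806, b = sin(fδ)/sin δ ≈ 1.010.
p = a·p₁ + b·p₂ ≈ (0.480, -0.782, -0.398); φ = arcsin(p_z) ≈ -23.45°, λ = atan2(p_y, p_x) ≈ -58.48°.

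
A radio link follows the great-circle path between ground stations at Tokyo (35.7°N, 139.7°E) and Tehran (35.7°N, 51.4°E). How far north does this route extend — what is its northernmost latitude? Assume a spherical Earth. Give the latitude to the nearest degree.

≈ 45°N

The great circle lies in the plane with unit normal n̂ = (p₁ × p₂)/|p₁ × p₂|.
Here n̂_z ≈ -0.707; the vertex latitude is φ_max = arccos|n̂_z| ≈ 45.0°.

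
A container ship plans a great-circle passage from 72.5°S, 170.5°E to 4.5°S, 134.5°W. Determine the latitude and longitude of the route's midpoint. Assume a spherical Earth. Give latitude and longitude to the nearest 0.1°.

The haversine formula gives a central angle δ ≈ 1.321 rad (75.7°) between the endpoints.
Interpolate at f = 1/2 with slerp weights a = sin((1−f)δ)/sin δ ≈ 0.633, b = sin(fδ)/sin δ ≈ 0.633.
p = a·p₁ + b·p₂ ≈ (-0.630, -0.419, -0.654); φ = arcsin(p_z) ≈ -40.82°, λ = atan2(p_y, p_x) ≈ -146.40°.

≈ 40.8°S, 146.4°W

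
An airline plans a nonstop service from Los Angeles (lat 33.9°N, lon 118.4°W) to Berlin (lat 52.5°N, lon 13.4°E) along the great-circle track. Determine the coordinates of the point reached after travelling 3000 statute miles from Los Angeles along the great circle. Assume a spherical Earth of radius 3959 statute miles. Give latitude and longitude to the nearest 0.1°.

≈ lat 65.9°N, lon 68.3°W

The haversine formula gives a central angle δ ≈ 1.465 rad (83.9°) between the endpoints. The total great-circle distance is δ·R ≈ 1.465 × 3959 ≈ 5800 mi, so the target fraction is f = 3000/5800 ≈ 0.517.
Interpolate at f ≈ 0.517 with slerp weights a = sin((1−f)δ)/sin δ ≈ 0.653, b = sin(fδ)/sin δ ≈ 0.691.
p = a·p₁ + b·p₂ ≈ (0.151, -0.379, 0.913); φ = arcsin(p_z) ≈ 65.88°, λ = atan2(p_y, p_x) ≈ -68.25°.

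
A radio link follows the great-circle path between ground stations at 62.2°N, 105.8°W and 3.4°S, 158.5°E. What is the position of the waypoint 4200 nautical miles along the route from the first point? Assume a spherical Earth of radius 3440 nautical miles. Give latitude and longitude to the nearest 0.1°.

Write both endpoints as unit vectors p₁, p₂ with components (cos φ cos λ, cos φ sin λ, sin φ).
The central angle between the endpoints is δ = arccos(p₁·p₂) ≈ 1.670 rad (95.7°). The total great-circle distance is δ·R ≈ 1.670 × 3440 ≈ 5744 nmi, so the target fraction is f = 4200/5744 ≈ 0.731.
Interpolate at f ≈ 0.731 with slerp weights a = sin((1−f)δ)/sin δ ≈ 0.436, b = sin(fδ)/sin δ ≈ 0.944.
p = a·p₁ + b·p₂ ≈ (-0.932, 0.150, 0.330); φ = arcsin(p_z) ≈ 19.25°, λ = atan2(p_y, p_x) ≈ 170.87°.

≈ 19.2°N, 170.9°E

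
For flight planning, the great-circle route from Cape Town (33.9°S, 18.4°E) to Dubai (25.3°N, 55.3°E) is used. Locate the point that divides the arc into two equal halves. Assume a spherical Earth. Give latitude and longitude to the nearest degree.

Write both endpoints as unit vectors p₁, p₂ with components (cos φ cos λ, cos φ sin λ, sin φ).
The central angle between the endpoints is δ = arccos(p₁·p₂) ≈ 1.201 rad (68.8°).
Interpolate at f = 1/2 with slerp weights a = sin((1−f)δ)/sin δ ≈ 0.606, b = sin(fδ)/sin δ ≈ 0.606.
p = a·p₁ + b·p₂ ≈ (0.789, 0.609, -0.079); φ = arcsin(p_z) ≈ -4.53°, λ = atan2(p_y, p_x) ≈ 37.67°.

≈ 5°S, 38°E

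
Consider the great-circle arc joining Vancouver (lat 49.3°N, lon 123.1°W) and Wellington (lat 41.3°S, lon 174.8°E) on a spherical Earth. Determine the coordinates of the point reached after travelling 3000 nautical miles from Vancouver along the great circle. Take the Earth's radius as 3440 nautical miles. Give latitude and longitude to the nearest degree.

Convert each endpoint to a unit vector on the sphere (x = cos φ cos λ, y = cos φ sin λ, z = sin φ).
The central angle between the endpoints is δ = arccos(p₁·p₂) ≈ 1.845 rad (105.7°). The total great-circle distance is δ·R ≈ 1.845 × 3440 ≈ 6348 nmi, so the target fraction is f = 3000/6348 ≈ 0.473.
Interpolate at f ≈ 0.473 with slerp weights a = sin((1−f)δ)/sin δ ≈ 0.859, b = sin(fδ)/sin δ ≈ 0.795.
p = a·p₁ + b·p₂ ≈ (-0.901, -0.415, 0.126); φ = arcsin(p_z) ≈ 7.25°, λ = atan2(p_y, p_x) ≈ -155.27°.

≈ lat 7°N, lon 155°W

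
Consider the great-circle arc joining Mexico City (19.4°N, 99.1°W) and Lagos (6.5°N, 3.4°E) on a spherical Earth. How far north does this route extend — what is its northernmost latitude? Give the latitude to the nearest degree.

≈ 22°N

The great circle lies in the plane with unit normal n̂ = (p₁ × p₂)/|p₁ × p₂|.
Here n̂_z ≈ +0.928; the vertex latitude is φ_max = arccos|n̂_z| ≈ 21.9°.
Check via Clairaut: cos φ_max = |cos φ₁| · sin C = cos(19.4°)·sin(79.6°) ≈ 0.928, again giving ≈ 21.9°.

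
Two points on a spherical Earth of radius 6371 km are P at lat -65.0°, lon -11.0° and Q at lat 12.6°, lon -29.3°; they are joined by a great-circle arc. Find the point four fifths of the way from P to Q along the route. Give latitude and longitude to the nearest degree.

≈ lat -3°, lon -27°

The haversine formula gives a central angle δ ≈ 1.376 rad (78.8°) between the endpoints.
Interpolate at f = 4/5 with slerp weights a = sin((1−f)δ)/sin δ ≈ 0.277, b = sin(fδ)/sin δ ≈ 0.909.
p = a·p₁ + b·p₂ ≈ (0.888, -0.456, -0.053); φ = arcsin(p_z) ≈ -3.02°, λ = atan2(p_y, p_x) ≈ -27.19°.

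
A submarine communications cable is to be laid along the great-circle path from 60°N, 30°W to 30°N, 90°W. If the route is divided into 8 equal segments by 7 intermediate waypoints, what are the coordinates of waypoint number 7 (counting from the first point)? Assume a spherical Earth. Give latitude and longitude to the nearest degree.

Convert each endpoint to a unit vector on the sphere (x = cos φ cos λ, y = cos φ sin λ, z = sin φ).
The central angle between the endpoints is δ = arccos(p₁·p₂) ≈ 0.864 rad (49.5°).
Interpolate at f = 7/8 with slerp weights a = sin((1−f)δ)/sin δ ≈ 0.142, b = sin(fδ)/sin δ ≈ 0.902.
p = a·p₁ + b·p₂ ≈ (0.061, -0.817, 0.574); φ = arcsin(p_z) ≈ 35.02°, λ = atan2(p_y, p_x) ≈ -85.70°.

≈ 35°N, 86°W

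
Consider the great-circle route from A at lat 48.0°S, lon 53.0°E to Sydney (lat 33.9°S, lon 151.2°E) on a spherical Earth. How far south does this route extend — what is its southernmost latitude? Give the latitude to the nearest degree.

≈ 54°S

The great circle lies in the plane with unit normal n̂ = (p₁ × p₂)/|p₁ × p₂|.
Here n̂_z ≈ +0.583; the vertex latitude is φ_max = arccos|n̂_z| ≈ 54.3°.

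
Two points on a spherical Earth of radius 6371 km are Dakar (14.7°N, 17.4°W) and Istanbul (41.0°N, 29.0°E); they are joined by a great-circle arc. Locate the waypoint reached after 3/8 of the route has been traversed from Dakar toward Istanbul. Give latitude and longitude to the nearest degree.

≈ 26°N, 3°W

Write both endpoints as unit vectors p₁, p₂ with components (cos φ cos λ, cos φ sin λ, sin φ).
The central angle between the endpoints is δ = arccos(p₁·p₂) ≈ 0.837 rad (47.9°).
Interpolate at f = 3/8 with slerp weights a = sin((1−f)δ)/sin δ ≈ 0.673, b = sin(fδ)/sin δ ≈ 0.416.
p = a·p₁ + b·p₂ ≈ (0.895, -0.042, 0.443); φ = arcsin(p_z) ≈ 26.32°, λ = atan2(p_y, p_x) ≈ -2.72°.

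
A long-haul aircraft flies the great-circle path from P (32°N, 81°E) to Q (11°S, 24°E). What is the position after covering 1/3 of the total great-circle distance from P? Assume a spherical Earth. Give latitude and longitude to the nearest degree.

≈ (19°N, 60°E)

Write both endpoints as unit vectors p₁, p₂ with components (cos φ cos λ, cos φ sin λ, sin φ).
The central angle between the endpoints is δ = arccos(p₁·p₂) ≈ 1.211 rad (69.4°).
Interpolate at f = 1/3 with slerp weights a = sin((1−f)δ)/sin δ ≈ 0.772, b = sin(fδ)/sin δ ≈ 0.420.
p = a·p₁ + b·p₂ ≈ (0.479, 0.814, 0.329); φ = arcsin(p_z) ≈ 19.20°, λ = atan2(p_y, p_x) ≈ 59.54°.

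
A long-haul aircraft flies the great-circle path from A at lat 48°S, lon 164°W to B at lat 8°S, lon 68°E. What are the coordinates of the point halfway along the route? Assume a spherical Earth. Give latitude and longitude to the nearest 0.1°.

≈ lat 48.4°S, lon 110.4°E

The haversine formula gives a central angle δ ≈ 1.880 rad (107.7°) between the endpoints.
Interpolate at f = 1/2 with slerp weights a = sin((1−f)δ)/sin δ ≈ 0.848, b = sin(fδ)/sin δ ≈ 0.848.
p = a·p₁ + b·p₂ ≈ (-0.231, 0.622, -0.748); φ = arcsin(p_z) ≈ -48.43°, λ = atan2(p_y, p_x) ≈ 110.36°.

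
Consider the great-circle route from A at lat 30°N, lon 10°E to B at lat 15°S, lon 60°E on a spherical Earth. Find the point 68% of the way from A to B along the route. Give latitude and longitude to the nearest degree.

Convert each endpoint to a unit vector on the sphere (x = cos φ cos λ, y = cos φ sin λ, z = sin φ).
The central angle between the endpoints is δ = arccos(p₁·p₂) ≈ 1.150 rad (65.9°).
Interpolate at f = 0.68 with slerp weights a = sin((1−f)δ)/sin δ ≈ 0.394, b = sin(fδ)/sin δ ≈ 0.772.
p = a·p₁ + b·p₂ ≈ (0.709, 0.705, -0.003); φ = arcsin(p_z) ≈ -0.16°, λ = atan2(p_y, p_x) ≈ 44.84°.

≈ lat 0°N, lon 45°E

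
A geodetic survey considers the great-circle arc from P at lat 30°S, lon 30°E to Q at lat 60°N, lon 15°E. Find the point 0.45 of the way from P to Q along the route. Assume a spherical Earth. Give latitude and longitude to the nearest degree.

≈ lat 11°N, lon 25°E

Convert each endpoint to a unit vector on the sphere (x = cos φ cos λ, y = cos φ sin λ, z = sin φ).
The central angle between the endpoints is δ = arccos(p₁·p₂) ≈ 1.586 rad (90.8°).
Interpolate at f = 0.45 with slerp weights a = sin((1−f)δ)/sin δ ≈ 0.766, b = sin(fδ)/sin δ ≈ 0.655.
p = a·p₁ + b·p₂ ≈ (0.890, 0.416, 0.184); φ = arcsin(p_z) ≈ 10.60°, λ = atan2(p_y, p_x) ≈ 25.06°.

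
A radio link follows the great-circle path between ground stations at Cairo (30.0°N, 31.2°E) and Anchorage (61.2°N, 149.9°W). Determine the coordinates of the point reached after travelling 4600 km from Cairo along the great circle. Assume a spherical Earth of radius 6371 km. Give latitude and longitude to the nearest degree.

The haversine formula gives a central angle δ ≈ 1.550 rad (88.8°) between the endpoints. The total great-circle distance is δ·R ≈ 1.550 × 6371 ≈ 9874 km, so the target fraction is f = 4600/9874 ≈ 0.466.
Interpolate at f ≈ 0.466 with slerp weights a = sin((1−f)δ)/sin δ ≈ 0.737, b = sin(fδ)/sin δ ≈ 0.661.
p = a·p₁ + b·p₂ ≈ (0.270, 0.171, 0.948); φ = arcsin(p_z) ≈ 71.36°, λ = atan2(p_y, p_x) ≈ 32.30°.

≈ 71°N, 32°E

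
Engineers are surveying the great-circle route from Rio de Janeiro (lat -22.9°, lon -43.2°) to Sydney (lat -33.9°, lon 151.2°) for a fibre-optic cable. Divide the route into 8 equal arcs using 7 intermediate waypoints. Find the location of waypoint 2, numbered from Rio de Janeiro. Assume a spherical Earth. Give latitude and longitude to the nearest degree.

≈ lat -52°, lon -55°

Write both endpoints as unit vectors p₁, p₂ with components (cos φ cos λ, cos φ sin λ, sin φ).
The central angle between the endpoints is δ = arccos(p₁·p₂) ≈ 2.122 rad (121.6°).
Interpolate at f = 2/8 with slerp weights a = sin((1−f)δ)/sin δ ≈ 1.173, b = sin(fδ)/sin δ ≈ 0.594.
p = a·p₁ + b·p₂ ≈ (0.356, -0.503, -0.788); φ = arcsin(p_z) ≈ -51.98°, λ = atan2(p_y, p_x) ≈ -54.68°.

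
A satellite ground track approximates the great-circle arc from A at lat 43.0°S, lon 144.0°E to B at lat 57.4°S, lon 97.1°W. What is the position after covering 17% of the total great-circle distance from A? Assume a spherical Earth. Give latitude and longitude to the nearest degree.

Write both endpoints as unit vectors p₁, p₂ with components (cos φ cos λ, cos φ sin λ, sin φ).
The central angle between the endpoints is δ = arccos(p₁·p₂) ≈ 1.177 rad (67.4°).
Interpolate at f = 0.17 with slerp weights a = sin((1−f)δ)/sin δ ≈ 0.897, b = sin(fδ)/sin δ ≈ 0.215.
p = a·p₁ + b·p₂ ≈ (-0.545, 0.271, -0.793); φ = arcsin(p_z) ≈ -52.50°, λ = atan2(p_y, p_x) ≈ 153.60°.

≈ lat 52°S, lon 154°E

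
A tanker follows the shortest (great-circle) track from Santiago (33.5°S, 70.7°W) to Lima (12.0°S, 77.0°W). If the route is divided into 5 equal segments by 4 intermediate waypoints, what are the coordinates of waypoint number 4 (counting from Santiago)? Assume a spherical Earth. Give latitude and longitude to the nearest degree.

≈ (16°S, 76°W)

The haversine formula gives a central angle δ ≈ 0.388 rad (22.3°) between the endpoints.
Interpolate at f = 4/5 with slerp weights a = sin((1−f)δ)/sin δ ≈ 0.205, b = sin(fδ)/sin δ ≈ 0.807.
p = a·p₁ + b·p₂ ≈ (0.234, -0.931, -0.281); φ = arcsin(p_z) ≈ -16.32°, λ = atan2(p_y, p_x) ≈ -75.88°.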